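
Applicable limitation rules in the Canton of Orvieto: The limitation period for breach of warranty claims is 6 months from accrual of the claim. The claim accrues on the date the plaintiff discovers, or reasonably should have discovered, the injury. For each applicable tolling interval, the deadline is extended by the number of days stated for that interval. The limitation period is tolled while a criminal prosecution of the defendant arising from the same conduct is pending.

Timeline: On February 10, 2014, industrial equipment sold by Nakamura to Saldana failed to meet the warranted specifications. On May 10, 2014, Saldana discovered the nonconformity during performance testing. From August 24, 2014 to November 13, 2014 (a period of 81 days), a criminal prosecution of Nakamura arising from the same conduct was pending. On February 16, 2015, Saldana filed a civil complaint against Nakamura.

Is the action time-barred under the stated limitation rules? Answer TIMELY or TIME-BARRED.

Under the discovery rule, the claim accrued on May 10, 2014, when Saldana discovered the injury — not on the February 10, 2014 date of the underlying act.
6 months from May 10, 2014 is November 10, 2014.
The period was tolled for 81 days by the pending criminal prosecution (August 24, 2014 to November 13, 2014), pushing the deadline to January 30, 2015.
Saldana filed on February 16, 2015, after the January 30, 2015 deadline, so the action is time-barred.

TIME-BARRED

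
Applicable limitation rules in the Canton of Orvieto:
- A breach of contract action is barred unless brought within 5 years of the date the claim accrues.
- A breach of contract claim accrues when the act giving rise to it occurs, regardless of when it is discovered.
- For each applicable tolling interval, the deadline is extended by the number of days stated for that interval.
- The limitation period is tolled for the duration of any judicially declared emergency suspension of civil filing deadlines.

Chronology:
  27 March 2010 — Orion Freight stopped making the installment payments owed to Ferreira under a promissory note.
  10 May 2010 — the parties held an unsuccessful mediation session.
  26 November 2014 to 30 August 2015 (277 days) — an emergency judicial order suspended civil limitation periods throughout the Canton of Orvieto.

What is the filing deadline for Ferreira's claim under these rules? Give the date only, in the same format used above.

The limitation period began to run on 27 March 2010.
Adding the 5 years base period to 27 March 2010 gives a deadline of 27 March 2015, before any tolling.
The emergency suspension of filing deadlines from 26 November 2014 to 30 August 2015 tolled the period for 277 days, extending the deadline to 29 December 2015.
None of the other events listed affects the running of the period under the stated rules.

29 December 2015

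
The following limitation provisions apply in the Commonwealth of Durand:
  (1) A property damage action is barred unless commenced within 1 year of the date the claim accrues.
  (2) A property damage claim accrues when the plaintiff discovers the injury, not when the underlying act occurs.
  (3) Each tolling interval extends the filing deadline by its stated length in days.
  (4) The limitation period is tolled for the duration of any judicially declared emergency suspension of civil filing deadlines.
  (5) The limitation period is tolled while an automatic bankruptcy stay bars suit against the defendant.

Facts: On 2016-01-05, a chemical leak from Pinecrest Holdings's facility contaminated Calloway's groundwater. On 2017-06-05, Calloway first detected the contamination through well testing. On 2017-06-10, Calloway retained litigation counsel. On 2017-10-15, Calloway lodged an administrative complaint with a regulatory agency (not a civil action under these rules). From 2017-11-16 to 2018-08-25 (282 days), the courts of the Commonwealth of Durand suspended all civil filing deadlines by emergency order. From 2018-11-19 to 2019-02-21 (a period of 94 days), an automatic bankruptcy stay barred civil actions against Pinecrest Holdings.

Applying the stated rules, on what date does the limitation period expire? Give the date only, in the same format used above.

2019-06-16

The claim did not accrue until Calloway discovered the injury on 2017-06-05; the 2016-01-05 act date does not start the clock under the stated rule.
Adding the 1 year base period to 2017-06-05 gives a deadline of 2018-06-05, before any tolling.
The period was tolled for 282 days by the emergency suspension of filing deadlines (2017-11-16 to 2018-08-25), pushing the deadline to 2019-03-14.
The automatic bankruptcy stay from 2018-11-19 to 2019-02-21 tolled the period for 94 days, extending the deadline to 2019-06-16.
The other events in the timeline have no effect on the limitation period under the stated rules.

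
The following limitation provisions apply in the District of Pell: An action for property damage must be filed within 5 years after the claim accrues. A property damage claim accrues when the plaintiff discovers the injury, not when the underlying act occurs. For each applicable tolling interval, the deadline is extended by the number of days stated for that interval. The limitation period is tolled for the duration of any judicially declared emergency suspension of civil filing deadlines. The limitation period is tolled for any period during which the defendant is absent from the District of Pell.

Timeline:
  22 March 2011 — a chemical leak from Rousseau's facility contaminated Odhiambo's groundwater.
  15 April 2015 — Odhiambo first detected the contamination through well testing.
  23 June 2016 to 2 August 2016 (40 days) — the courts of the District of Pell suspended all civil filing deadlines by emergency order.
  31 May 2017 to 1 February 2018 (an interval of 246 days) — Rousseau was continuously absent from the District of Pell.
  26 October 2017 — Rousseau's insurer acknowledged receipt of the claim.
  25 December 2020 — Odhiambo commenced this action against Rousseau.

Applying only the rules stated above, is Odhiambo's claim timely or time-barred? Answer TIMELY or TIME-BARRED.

TIMELY

The claim did not accrue until Odhiambo discovered the injury on 15 April 2015; the 22 March 2011 act date does not start the clock under the stated rule.
The untolled deadline — 5 years after 15 April 2015 — is 15 April 2020.
The period was tolled for 40 days by the emergency suspension of filing deadlines (23 June 2016 to 2 August 2016), pushing the deadline to 25 May 2020.
The period was tolled for 246 days by the defendant's absence from the jurisdiction (31 May 2017 to 1 February 2018), pushing the deadline to 26 January 2021.
None of the other events listed affects the running of the period under the stated rules.
Filing on 25 December 2020 beat the 26 January 2021 deadline — the action is timely.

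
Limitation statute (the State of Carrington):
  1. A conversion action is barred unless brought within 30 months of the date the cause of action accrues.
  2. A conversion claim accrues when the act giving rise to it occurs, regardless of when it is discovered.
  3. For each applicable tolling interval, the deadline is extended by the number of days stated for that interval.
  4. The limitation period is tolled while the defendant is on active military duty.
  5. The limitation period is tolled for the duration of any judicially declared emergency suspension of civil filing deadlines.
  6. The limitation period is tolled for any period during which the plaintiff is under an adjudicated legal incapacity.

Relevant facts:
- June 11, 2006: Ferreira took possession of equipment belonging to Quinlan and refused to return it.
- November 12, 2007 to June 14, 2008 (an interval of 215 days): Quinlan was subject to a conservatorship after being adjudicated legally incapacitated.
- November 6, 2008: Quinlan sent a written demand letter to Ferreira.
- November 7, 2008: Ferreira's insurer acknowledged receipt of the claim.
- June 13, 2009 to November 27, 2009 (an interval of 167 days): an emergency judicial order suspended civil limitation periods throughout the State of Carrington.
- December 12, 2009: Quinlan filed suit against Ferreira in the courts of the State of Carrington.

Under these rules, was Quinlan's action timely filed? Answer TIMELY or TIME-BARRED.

TIMELY

The limitation period began to run on June 11, 2006.
The untolled deadline — 30 months after June 11, 2006 — is December 11, 2008.
The plaintiff's legal incapacity from November 12, 2007 to June 14, 2008 tolled the period for 215 days, extending the deadline to July 14, 2009.
Because the emergency suspension of filing deadlines ran from June 13, 2009 to November 27, 2009, the deadline is extended by 167 days to December 28, 2009.
None of the other events listed affects the running of the period under the stated rules.
Filing on December 12, 2009 beat the December 28, 2009 deadline — the action is timely.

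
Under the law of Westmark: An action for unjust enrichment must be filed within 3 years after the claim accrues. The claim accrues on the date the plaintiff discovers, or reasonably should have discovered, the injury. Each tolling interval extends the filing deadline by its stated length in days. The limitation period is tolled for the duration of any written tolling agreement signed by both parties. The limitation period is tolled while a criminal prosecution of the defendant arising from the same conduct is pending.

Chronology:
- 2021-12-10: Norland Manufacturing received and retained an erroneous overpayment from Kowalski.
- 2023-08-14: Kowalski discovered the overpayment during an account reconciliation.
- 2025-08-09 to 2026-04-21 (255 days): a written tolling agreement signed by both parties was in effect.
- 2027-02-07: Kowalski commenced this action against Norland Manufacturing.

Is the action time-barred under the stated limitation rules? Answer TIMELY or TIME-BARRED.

Accrual is tied to discovery, so the period began on 2023-08-14 rather than on 2021-12-10 when the act occurred.
The untolled deadline — 3 years after 2023-08-14 — is 2026-08-14.
The period was tolled for 255 days by the written tolling agreement (2025-08-09 to 2026-04-21), pushing the deadline to 2027-04-26.
The 2027-02-07 filing precedes the 2027-04-26 deadline; the claim is timely.

TIMELY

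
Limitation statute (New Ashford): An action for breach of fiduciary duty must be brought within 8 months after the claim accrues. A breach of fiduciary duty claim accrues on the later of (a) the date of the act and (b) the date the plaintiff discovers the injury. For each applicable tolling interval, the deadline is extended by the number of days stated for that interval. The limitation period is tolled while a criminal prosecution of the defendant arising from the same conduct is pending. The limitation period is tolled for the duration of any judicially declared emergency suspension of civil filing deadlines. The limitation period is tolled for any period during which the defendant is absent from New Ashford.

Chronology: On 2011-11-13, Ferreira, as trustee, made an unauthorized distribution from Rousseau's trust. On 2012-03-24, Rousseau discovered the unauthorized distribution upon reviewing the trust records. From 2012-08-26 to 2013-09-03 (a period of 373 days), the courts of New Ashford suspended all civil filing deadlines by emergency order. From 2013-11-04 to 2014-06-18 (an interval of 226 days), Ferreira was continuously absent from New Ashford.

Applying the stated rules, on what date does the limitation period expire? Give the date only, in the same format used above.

2014-07-16

Because discovery on 2012-03-24 post-dates the 2011-11-13 act, accrual under the later-of rule falls on 2012-03-24.
The untolled deadline — 8 months after 2012-03-24 — is 2012-11-24.
The period was tolled for 373 days by the emergency suspension of filing deadlines (2012-08-26 to 2013-09-03), pushing the deadline to 2013-12-02.
Because the defendant's absence from the jurisdiction ran from 2013-11-04 to 2014-06-18, the deadline is extended by 226 days to 2014-07-16.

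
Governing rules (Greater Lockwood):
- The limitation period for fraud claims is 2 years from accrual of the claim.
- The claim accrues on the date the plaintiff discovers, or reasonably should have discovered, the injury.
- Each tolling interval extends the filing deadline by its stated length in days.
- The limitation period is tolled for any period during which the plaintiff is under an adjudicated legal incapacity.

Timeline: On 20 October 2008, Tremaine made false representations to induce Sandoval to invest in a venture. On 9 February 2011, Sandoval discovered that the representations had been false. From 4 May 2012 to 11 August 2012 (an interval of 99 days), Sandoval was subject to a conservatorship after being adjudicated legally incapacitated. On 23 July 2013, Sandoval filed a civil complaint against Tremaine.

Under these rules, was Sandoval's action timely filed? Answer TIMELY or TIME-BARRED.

TIME-BARRED

Accrual is tied to discovery, so the period began on 9 February 2011 rather than on 20 October 2008 when the act occurred.
2 years from 9 February 2011 is 9 February 2013.
The plaintiff's legal incapacity from 4 May 2012 to 11 August 2012 tolled the period for 99 days, extending the deadline to 19 May 2013.
Sandoval filed on 23 July 2013, after the 19 May 2013 deadline, so the action is time-barred.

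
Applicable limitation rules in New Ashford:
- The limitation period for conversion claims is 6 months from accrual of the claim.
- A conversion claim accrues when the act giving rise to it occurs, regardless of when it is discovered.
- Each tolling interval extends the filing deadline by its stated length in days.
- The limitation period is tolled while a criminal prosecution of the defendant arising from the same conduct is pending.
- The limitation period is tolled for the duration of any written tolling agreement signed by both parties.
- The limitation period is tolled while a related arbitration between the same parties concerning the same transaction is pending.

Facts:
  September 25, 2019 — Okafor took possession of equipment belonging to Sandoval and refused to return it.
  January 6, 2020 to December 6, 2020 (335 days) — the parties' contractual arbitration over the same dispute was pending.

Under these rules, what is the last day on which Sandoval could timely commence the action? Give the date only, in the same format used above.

February 23, 2021

The limitation period began to run on September 25, 2019.
6 months from September 25, 2019 is March 25, 2020.
The period was tolled for 335 days by the pending related arbitration (January 6, 2020 to December 6, 2020), pushing the deadline to February 23, 2021.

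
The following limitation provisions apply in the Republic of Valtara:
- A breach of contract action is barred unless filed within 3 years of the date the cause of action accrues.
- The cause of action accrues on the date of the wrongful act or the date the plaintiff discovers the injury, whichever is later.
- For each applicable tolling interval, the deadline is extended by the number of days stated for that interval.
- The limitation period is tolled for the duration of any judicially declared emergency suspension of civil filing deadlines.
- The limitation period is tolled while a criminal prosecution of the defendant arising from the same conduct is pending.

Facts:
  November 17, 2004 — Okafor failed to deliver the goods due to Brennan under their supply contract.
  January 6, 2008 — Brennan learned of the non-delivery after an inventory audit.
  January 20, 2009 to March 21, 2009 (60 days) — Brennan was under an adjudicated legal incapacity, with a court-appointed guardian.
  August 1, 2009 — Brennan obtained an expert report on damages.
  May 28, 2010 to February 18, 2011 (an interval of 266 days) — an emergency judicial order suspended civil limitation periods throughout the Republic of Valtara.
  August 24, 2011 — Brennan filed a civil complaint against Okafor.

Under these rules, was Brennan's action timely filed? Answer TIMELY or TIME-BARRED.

TIMELY

Because discovery on January 6, 2008 post-dates the November 17, 2004 act, accrual under the later-of rule falls on January 6, 2008.
3 years from January 6, 2008 is January 6, 2011.
The period was tolled for 266 days by the emergency suspension of filing deadlines (May 28, 2010 to February 18, 2011), pushing the deadline to September 29, 2011.
No stated provision tolls the period for the plaintiff's incapacity, so the interval from January 20, 2009 to March 21, 2009 has no effect on the deadline.
The other events in the timeline have no effect on the limitation period under the stated rules.
The August 24, 2011 filing precedes the September 29, 2011 deadline; the claim is timely.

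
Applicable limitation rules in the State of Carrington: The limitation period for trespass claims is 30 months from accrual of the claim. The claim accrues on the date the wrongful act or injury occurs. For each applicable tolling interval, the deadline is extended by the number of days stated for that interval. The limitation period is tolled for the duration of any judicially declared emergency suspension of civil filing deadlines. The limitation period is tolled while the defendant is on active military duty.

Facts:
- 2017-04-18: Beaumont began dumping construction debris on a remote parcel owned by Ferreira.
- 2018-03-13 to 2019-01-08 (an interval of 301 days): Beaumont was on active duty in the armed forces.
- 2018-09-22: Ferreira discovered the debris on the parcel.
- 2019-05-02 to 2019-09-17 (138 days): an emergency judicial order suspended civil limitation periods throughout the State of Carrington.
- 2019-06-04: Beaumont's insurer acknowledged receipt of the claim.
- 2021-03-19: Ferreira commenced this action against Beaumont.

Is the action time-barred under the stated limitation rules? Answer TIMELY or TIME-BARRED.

TIME-BARRED

Because the rule ties accrual to occurrence, the claim accrued on 2017-04-18, not on the 2018-09-22 discovery date.
30 months from 2017-04-18 is 2019-10-18.
The defendant's active military service from 2018-03-13 to 2019-01-08 tolled the period for 301 days, extending the deadline to 2020-08-14.
Because the emergency suspension of filing deadlines ran from 2019-05-02 to 2019-09-17, the deadline is extended by 138 days to 2020-12-30.
None of the other events listed affects the running of the period under the stated rules.
Ferreira filed on 2021-03-19, after the 2020-12-30 deadline, so the action is time-barred.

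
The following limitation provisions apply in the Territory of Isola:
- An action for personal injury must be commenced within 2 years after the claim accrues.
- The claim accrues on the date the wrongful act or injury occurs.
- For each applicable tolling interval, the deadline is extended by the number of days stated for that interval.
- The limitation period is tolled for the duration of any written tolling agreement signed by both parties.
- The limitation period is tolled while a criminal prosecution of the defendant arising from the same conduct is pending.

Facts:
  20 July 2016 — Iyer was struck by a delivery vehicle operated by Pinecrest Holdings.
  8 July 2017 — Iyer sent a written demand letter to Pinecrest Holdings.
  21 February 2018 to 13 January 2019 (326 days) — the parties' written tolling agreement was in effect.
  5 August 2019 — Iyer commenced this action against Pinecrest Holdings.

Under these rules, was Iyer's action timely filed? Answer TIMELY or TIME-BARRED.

TIME-BARRED

The claim accrued on 20 July 2016, when the wrongful act occurred.
The untolled deadline — 2 years after 20 July 2016 — is 20 July 2018.
Because the written tolling agreement ran from 21 February 2018 to 13 January 2019, the deadline is extended by 326 days to 11 June 2019.
The other events in the timeline have no effect on the limitation period under the stated rules.
The 5 August 2019 filing falls after the 11 June 2019 deadline; the claim is time-barred.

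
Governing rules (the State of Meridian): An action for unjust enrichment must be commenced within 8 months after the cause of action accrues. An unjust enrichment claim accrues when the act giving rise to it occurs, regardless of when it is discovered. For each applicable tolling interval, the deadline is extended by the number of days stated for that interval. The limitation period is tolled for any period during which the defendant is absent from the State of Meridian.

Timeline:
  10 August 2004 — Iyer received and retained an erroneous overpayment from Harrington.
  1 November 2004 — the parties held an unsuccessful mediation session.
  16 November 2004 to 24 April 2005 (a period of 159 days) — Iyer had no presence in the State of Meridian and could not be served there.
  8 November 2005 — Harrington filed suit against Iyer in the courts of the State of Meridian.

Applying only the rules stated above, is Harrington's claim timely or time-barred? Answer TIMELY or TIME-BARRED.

TIME-BARRED

The limitation period began to run on 10 August 2004.
8 months from 10 August 2004 is 10 April 2005.
The period was tolled for 159 days by the defendant's absence from the jurisdiction (16 November 2004 to 24 April 2005), pushing the deadline to 16 September 2005.
Nothing else in the chronology tolls or restarts the period.
Harrington filed on 8 November 2005, after the 16 September 2005 deadline, so the action is time-barred.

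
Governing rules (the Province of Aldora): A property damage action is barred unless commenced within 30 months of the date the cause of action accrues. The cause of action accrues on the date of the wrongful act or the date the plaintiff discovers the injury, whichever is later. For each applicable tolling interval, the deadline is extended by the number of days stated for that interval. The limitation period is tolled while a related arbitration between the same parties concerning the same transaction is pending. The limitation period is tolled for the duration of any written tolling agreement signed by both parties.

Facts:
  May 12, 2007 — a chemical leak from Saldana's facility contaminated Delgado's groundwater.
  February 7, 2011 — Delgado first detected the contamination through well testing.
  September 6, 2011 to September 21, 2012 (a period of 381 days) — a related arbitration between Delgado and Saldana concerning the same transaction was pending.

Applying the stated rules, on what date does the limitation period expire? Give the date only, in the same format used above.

Taking the later of the act (May 12, 2007) and discovery (February 7, 2011), the claim accrued on February 7, 2011.
The untolled deadline — 30 months after February 7, 2011 — is August 7, 2013.
The period was tolled for 381 days by the pending related arbitration (September 6, 2011 to September 21, 2012), pushing the deadline to August 23, 2014.

August 23, 2014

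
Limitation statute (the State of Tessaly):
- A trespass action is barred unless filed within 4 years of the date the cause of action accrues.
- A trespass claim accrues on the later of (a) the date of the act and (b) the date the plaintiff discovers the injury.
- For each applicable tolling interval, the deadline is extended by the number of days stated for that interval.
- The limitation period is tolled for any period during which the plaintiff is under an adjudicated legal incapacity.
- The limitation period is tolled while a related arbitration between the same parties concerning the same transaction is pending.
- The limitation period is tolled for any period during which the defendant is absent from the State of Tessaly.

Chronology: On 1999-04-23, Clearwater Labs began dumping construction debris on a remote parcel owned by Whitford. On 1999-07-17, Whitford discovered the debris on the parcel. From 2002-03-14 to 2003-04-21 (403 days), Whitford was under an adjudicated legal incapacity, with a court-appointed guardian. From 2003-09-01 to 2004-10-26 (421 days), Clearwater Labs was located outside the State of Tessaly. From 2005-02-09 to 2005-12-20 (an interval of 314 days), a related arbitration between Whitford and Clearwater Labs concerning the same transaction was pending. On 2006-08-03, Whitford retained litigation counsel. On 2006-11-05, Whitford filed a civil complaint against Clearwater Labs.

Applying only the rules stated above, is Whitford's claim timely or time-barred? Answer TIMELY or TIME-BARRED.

TIME-BARRED

The claim accrued on 1999-07-17 — the later of the 1999-04-23 act and the 1999-07-17 discovery.
The untolled deadline — 4 years after 1999-07-17 — is 2003-07-17.
The period was tolled for 403 days by the plaintiff's legal incapacity (2002-03-14 to 2003-04-21), pushing the deadline to 2004-08-23.
Because the defendant's absence from the jurisdiction ran from 2003-09-01 to 2004-10-26, the deadline is extended by 421 days to 2005-10-18.
The period was tolled for 314 days by the pending related arbitration (2005-02-09 to 2005-12-20), pushing the deadline to 2006-08-28.
Nothing else in the chronology tolls or restarts the period.
The 2006-11-05 filing falls after the 2006-08-28 deadline; the claim is time-barred.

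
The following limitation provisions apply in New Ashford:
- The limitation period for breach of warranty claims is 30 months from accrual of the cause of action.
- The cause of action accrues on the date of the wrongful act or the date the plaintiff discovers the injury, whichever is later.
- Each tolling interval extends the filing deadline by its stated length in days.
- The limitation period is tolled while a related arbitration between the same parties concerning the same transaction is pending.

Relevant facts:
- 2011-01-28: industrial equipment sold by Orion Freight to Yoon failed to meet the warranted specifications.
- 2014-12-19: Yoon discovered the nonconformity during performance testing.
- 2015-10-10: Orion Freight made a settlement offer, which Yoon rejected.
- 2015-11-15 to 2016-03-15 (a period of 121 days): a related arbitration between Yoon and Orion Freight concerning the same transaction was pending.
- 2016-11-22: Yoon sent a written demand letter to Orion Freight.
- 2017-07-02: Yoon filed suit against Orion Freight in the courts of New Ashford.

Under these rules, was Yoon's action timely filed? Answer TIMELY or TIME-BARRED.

Because discovery on 2014-12-19 post-dates the 2011-01-28 act, accrual under the later-of rule falls on 2014-12-19.
30 months from 2014-12-19 is 2017-06-19.
The period was tolled for 121 days by the pending related arbitration (2015-11-15 to 2016-03-15), pushing the deadline to 2017-10-18.
The other events in the timeline have no effect on the limitation period under the stated rules.
Yoon filed on 2017-07-02, before the 2017-10-18 deadline, so the action is timely.

TIMELY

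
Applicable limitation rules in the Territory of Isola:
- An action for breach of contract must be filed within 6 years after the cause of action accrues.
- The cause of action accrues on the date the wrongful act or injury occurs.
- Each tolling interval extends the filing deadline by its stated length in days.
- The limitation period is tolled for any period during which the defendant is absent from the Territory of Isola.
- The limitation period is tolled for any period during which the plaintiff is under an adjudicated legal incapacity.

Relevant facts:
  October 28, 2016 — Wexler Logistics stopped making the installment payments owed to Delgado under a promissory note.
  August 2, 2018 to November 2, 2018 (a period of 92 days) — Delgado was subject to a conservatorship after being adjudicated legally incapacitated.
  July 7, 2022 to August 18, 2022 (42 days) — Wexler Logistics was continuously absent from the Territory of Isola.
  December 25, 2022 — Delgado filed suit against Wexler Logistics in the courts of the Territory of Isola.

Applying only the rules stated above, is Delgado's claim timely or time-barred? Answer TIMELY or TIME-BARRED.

TIMELY

The cause of action accrued on October 28, 2016, the date of the act.
6 years from October 28, 2016 is October 28, 2022.
Because the plaintiff's legal incapacity ran from August 2, 2018 to November 2, 2018, the deadline is extended by 92 days to January 28, 2023.
Because the defendant's absence from the jurisdiction ran from July 7, 2022 to August 18, 2022, the deadline is extended by 42 days to March 11, 2023.
The December 25, 2022 filing precedes the March 11, 2023 deadline; the claim is timely.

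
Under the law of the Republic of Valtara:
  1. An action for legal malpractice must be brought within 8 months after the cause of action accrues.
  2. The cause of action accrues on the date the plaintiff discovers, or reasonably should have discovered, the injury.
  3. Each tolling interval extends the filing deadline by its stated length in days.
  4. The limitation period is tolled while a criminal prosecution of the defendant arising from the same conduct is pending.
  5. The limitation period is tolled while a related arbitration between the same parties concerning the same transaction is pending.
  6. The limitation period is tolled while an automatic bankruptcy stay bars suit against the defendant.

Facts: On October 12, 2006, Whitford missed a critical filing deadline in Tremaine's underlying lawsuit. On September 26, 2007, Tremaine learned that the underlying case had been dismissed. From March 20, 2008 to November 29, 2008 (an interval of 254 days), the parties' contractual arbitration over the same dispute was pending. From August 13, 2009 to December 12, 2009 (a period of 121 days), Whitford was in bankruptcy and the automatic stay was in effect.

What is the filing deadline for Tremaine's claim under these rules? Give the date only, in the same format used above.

The claim did not accrue until Tremaine discovered the injury on September 26, 2007; the October 12, 2006 act date does not start the clock under the stated rule.
8 months from September 26, 2007 is May 26, 2008.
The pending related arbitration from March 20, 2008 to November 29, 2008 tolled the period for 254 days, extending the deadline to February 4, 2009.
The automatic bankruptcy stay from August 13, 2009 to December 12, 2009 began after the period had already run on February 4, 2009, so it has no tolling effect.

February 4, 2009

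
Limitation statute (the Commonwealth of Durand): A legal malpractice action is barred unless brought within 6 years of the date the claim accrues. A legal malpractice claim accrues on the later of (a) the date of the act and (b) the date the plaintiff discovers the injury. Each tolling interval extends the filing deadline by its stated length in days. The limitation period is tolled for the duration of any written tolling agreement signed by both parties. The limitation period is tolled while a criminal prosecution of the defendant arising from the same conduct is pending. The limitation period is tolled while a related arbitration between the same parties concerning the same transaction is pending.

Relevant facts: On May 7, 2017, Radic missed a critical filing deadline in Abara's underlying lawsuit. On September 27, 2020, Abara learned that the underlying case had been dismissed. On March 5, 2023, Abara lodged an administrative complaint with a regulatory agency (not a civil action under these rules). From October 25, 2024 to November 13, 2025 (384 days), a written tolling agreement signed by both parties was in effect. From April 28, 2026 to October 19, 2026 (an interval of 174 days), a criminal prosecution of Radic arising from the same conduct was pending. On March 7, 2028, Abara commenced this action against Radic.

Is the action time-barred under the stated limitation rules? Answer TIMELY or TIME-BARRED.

The claim accrued on September 27, 2020 — the later of the May 7, 2017 act and the September 27, 2020 discovery.
The untolled deadline — 6 years after September 27, 2020 — is September 27, 2026.
Because the written tolling agreement ran from October 25, 2024 to November 13, 2025, the deadline is extended by 384 days to October 16, 2027.
The pending criminal prosecution from April 28, 2026 to October 19, 2026 tolled the period for 174 days, extending the deadline to April 7, 2028.
Nothing else in the chronology tolls or restarts the period.
Abara filed on March 7, 2028, before the April 7, 2028 deadline, so the action is timely.

TIMELY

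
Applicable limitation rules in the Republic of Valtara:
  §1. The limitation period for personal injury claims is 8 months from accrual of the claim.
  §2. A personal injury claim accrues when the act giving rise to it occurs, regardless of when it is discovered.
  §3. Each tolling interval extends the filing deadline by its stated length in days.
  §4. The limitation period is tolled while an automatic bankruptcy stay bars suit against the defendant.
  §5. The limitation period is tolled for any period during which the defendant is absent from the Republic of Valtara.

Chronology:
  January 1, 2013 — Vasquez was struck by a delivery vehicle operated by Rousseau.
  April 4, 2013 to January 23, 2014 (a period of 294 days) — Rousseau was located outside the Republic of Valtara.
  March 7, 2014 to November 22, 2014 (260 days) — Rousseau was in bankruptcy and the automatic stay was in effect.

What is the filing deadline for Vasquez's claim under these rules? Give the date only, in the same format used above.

The limitation period began to run on January 1, 2013.
The untolled deadline — 8 months after January 1, 2013 — is September 1, 2013.
Because the defendant's absence from the jurisdiction ran from April 4, 2013 to January 23, 2014, the deadline is extended by 294 days to June 22, 2014.
Because the automatic bankruptcy stay ran from March 7, 2014 to November 22, 2014, the deadline is extended by 260 days to March 9, 2015.

March 9, 2015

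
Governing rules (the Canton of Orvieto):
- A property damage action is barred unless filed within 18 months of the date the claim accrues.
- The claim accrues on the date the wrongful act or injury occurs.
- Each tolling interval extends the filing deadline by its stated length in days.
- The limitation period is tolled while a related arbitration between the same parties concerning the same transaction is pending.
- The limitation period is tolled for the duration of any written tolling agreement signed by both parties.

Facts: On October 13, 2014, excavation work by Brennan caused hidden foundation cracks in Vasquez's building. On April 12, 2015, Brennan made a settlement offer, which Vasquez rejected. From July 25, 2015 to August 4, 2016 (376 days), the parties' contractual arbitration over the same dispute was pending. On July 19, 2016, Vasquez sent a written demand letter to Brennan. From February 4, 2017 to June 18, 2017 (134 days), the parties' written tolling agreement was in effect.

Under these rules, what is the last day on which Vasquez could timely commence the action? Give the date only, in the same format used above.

The claim accrued on October 13, 2014, the date of the act.
The untolled deadline — 18 months after October 13, 2014 — is April 13, 2016.
The period was tolled for 376 days by the pending related arbitration (July 25, 2015 to August 4, 2016), pushing the deadline to April 24, 2017.
Because the written tolling agreement ran from February 4, 2017 to June 18, 2017, the deadline is extended by 134 days to September 5, 2017.
The other events in the timeline have no effect on the limitation period under the stated rules.

September 5, 2017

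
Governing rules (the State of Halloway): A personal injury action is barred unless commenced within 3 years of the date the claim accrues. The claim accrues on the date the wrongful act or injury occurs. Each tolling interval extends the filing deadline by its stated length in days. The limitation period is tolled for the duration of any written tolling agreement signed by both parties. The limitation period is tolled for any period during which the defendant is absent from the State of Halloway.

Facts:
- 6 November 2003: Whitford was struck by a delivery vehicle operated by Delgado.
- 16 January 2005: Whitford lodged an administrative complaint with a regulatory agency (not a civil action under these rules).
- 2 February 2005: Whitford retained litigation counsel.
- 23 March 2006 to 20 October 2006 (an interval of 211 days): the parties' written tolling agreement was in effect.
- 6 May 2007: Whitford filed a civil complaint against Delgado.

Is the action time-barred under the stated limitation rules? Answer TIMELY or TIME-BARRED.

TIMELY

The claim accrued on 6 November 2003, the date of the act.
Adding the 3 years base period to 6 November 2003 gives a deadline of 6 November 2006, before any tolling.
Because the written tolling agreement ran from 23 March 2006 to 20 October 2006, the deadline is extended by 211 days to 5 June 2007.
The other events in the timeline have no effect on the limitation period under the stated rules.
The 6 May 2007 filing precedes the 5 June 2007 deadline; the claim is timely.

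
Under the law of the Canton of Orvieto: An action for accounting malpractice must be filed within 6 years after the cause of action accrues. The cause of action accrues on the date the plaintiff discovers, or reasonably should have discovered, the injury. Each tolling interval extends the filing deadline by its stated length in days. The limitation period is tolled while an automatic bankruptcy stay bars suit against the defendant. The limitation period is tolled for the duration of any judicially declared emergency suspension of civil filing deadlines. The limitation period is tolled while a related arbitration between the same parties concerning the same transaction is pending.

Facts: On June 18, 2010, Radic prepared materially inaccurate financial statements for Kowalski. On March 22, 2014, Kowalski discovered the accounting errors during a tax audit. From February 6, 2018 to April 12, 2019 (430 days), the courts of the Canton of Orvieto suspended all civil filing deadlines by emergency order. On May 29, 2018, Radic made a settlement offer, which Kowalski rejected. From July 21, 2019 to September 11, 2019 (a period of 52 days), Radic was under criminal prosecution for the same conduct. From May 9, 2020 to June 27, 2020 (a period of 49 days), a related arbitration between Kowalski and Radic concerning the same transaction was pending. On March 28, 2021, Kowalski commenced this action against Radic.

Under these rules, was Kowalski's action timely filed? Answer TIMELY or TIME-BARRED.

The claim did not accrue until Kowalski discovered the injury on March 22, 2014; the June 18, 2010 act date does not start the clock under the stated rule.
The untolled deadline — 6 years after March 22, 2014 — is March 22, 2020.
The emergency suspension of filing deadlines from February 6, 2018 to April 12, 2019 tolled the period for 430 days, extending the deadline to May 26, 2021.
Because the pending related arbitration ran from May 9, 2020 to June 27, 2020, the deadline is extended by 49 days to July 14, 2021.
Although a criminal prosecution ran from July 21, 2019 to September 11, 2019, the stated rules do not make that a tolling event, so it is disregarded.
None of the other events listed affects the running of the period under the stated rules.
The March 28, 2021 filing precedes the July 14, 2021 deadline; the claim is timely.

TIMELY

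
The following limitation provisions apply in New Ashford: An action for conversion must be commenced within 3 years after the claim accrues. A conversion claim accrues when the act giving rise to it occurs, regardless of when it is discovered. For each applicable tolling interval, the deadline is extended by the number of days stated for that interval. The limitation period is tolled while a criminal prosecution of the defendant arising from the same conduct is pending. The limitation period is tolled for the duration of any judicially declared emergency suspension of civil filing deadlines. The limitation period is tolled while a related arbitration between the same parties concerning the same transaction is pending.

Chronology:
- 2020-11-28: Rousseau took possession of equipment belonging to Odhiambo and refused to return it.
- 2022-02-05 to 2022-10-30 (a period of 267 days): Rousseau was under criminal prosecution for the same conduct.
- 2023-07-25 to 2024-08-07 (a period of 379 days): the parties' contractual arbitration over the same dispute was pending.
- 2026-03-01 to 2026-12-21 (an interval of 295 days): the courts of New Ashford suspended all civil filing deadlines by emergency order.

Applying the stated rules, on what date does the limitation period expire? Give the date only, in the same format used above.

2025-09-04

The claim accrued on 2020-11-28, when the wrongful act occurred.
The untolled deadline — 3 years after 2020-11-28 — is 2023-11-28.
The pending criminal prosecution from 2022-02-05 to 2022-10-30 tolled the period for 267 days, extending the deadline to 2024-08-21.
The pending related arbitration from 2023-07-25 to 2024-08-07 tolled the period for 379 days, extending the deadline to 2025-09-04.
By the time the emergency suspension of filing deadlines began on 2026-03-01, the limitation period had already expired on 2025-09-04; that interval cannot revive it.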